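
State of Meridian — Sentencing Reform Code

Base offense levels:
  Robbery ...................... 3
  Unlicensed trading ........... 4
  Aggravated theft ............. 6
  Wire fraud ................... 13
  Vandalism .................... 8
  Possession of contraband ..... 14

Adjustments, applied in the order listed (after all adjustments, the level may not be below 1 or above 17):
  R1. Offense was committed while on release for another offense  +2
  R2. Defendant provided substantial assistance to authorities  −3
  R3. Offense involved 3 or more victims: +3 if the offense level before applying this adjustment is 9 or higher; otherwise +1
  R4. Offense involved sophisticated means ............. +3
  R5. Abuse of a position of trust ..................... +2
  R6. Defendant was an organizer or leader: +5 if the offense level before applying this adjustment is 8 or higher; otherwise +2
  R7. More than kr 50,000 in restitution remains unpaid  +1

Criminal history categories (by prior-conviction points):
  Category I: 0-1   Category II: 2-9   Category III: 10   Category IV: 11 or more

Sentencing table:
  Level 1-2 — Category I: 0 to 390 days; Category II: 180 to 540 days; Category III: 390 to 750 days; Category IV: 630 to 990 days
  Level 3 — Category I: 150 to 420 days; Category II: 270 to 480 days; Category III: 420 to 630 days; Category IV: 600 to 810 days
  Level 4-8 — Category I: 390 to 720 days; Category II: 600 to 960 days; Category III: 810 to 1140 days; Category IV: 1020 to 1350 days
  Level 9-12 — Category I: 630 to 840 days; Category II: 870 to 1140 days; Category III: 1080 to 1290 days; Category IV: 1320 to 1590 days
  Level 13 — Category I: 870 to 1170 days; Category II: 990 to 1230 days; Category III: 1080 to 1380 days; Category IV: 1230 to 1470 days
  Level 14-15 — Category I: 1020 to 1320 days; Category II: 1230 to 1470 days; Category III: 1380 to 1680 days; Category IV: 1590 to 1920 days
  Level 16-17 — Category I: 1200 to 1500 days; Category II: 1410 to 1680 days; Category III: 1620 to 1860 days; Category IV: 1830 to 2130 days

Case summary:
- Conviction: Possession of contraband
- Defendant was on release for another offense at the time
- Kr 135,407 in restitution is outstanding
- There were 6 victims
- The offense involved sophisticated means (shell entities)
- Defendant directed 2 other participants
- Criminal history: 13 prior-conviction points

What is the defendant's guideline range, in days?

Base offense level for possession of contraband: 14.
R1 applies: 14 + 2 = 16.
R2 does not apply.
R3 applies (level before this adjustment is 16 ≥ 9, so +3): 16 + 3 = 19.
R4 applies: 19 + 3 = 22.
R6 applies (level before this adjustment is 22 ≥ 8, so +5): 22 + 5 = 27.
R7 applies: 27 + 1 = 28.
Level 28 exceeds the maximum of 17; capped at 17.
Final offense level: 17.
Criminal history: 13 prior points → Category IV (11+).
Level 17 falls in the 16-17 band.
Grid: Level 16-17 × Category IV = 1830-2130 days.

1830-2130 days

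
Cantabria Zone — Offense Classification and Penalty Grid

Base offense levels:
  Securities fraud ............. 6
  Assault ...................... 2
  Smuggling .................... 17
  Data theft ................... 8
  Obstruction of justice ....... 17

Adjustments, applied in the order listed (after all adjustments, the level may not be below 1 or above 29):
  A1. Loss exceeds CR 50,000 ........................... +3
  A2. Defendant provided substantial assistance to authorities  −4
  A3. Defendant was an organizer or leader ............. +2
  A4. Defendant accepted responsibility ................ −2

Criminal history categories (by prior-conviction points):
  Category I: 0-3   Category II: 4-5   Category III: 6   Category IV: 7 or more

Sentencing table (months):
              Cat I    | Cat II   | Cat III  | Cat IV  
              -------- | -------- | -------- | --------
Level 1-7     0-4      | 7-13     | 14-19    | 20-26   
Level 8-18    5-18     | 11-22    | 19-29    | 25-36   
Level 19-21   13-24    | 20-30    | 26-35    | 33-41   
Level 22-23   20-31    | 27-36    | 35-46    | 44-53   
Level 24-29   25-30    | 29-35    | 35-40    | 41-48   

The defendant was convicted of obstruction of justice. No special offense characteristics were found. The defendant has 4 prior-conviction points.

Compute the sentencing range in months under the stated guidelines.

11-22 months

Base offense level for obstruction of justice: 17.
Final offense level: 17.
Criminal history: 4 prior points → Category II (4-5).
Level 17 falls in the 8-18 band.
Grid: Level 8-18 × Category II = 11-22 months.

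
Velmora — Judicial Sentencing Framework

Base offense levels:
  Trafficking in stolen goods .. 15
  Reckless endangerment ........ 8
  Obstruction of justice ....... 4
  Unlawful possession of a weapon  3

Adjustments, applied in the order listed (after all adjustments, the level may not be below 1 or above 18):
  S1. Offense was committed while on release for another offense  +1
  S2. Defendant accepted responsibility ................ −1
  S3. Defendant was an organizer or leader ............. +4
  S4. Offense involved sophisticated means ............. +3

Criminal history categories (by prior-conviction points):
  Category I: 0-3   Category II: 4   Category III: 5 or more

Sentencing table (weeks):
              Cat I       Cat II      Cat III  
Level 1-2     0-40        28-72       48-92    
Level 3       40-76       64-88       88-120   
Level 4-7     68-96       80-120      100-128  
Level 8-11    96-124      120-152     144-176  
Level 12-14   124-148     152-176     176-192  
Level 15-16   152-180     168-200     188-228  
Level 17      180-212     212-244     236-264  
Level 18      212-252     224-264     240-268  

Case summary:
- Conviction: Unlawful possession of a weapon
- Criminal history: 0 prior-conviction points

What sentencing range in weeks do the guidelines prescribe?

40-76 weeks

Base offense level for unlawful possession of a weapon: 3.
Final offense level: 3.
Criminal history: 0 prior points → Category I (0-3).
Level 3 falls in the 3 band.
Grid: Level 3 × Category I = 40-76 weeks.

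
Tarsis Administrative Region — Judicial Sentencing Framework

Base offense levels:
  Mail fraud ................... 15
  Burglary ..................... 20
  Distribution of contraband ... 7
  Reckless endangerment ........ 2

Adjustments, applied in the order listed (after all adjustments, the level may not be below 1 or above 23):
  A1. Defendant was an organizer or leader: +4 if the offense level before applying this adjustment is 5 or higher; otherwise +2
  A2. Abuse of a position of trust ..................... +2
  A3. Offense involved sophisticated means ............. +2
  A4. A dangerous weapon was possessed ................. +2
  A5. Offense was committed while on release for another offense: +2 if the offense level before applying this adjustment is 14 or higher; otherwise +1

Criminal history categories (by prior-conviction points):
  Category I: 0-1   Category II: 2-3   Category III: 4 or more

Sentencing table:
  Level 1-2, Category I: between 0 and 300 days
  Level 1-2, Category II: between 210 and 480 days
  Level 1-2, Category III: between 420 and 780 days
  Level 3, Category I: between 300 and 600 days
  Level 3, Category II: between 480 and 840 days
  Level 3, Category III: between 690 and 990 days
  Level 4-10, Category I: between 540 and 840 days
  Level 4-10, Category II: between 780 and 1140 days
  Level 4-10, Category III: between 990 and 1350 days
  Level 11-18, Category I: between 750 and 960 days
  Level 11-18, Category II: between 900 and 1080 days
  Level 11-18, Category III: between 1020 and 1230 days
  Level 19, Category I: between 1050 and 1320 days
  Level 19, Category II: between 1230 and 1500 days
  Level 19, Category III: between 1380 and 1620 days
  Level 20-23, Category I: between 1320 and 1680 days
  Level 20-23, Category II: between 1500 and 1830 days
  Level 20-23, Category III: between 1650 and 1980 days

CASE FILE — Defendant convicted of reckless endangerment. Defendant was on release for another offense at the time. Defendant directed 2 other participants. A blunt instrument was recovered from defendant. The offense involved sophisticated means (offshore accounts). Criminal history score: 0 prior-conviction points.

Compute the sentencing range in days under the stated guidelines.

Base offense level for reckless endangerment: 2.
A1 applies (level before this adjustment is 2 < 5, so +2): 2 + 2 = 4.
A3 applies: 4 + 2 = 6.
A4 applies: 6 + 2 = 8.
A5 applies (level before this adjustment is 8 < 14, so +1): 8 + 1 = 9.
Final offense level: 9.
Criminal history: 0 prior points → Category I (0-1).
Level 9 falls in the 4-10 band.
Grid: Level 4-10 × Category I = 540-840 days.

540-840 days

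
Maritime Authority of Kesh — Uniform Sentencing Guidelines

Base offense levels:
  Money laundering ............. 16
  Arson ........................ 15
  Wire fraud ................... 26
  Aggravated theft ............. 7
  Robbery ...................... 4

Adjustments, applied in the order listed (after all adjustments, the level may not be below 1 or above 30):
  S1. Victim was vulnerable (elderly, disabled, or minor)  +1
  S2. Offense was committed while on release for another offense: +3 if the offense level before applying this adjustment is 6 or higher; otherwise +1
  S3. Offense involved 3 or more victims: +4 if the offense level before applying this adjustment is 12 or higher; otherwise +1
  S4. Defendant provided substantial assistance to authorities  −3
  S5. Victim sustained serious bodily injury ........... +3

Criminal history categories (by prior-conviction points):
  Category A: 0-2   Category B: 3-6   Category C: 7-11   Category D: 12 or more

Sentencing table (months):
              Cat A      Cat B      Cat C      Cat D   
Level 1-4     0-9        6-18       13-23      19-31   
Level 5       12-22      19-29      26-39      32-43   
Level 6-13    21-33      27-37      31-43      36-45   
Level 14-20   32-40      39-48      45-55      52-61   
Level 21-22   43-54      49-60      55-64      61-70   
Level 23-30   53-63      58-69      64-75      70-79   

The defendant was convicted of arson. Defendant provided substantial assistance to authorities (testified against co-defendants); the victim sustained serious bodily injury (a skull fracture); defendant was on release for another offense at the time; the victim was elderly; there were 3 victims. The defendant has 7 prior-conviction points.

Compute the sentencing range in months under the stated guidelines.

Base offense level for arson: 15.
S1 applies: 15 + 1 = 16.
S2 applies (level before this adjustment is 16 ≥ 6, so +3): 16 + 3 = 19.
S3 applies (level before this adjustment is 19 ≥ 12, so +4): 19 + 4 = 23.
S4 applies: 23 − 3 = 20.
S5 applies: 20 + 3 = 23.
Final offense level: 23.
Criminal history: 7 prior points → Category C (7-11).
Level 23 falls in the 23-30 band.
Grid: Level 23-30 × Category C = 64-75 months.

64-75 months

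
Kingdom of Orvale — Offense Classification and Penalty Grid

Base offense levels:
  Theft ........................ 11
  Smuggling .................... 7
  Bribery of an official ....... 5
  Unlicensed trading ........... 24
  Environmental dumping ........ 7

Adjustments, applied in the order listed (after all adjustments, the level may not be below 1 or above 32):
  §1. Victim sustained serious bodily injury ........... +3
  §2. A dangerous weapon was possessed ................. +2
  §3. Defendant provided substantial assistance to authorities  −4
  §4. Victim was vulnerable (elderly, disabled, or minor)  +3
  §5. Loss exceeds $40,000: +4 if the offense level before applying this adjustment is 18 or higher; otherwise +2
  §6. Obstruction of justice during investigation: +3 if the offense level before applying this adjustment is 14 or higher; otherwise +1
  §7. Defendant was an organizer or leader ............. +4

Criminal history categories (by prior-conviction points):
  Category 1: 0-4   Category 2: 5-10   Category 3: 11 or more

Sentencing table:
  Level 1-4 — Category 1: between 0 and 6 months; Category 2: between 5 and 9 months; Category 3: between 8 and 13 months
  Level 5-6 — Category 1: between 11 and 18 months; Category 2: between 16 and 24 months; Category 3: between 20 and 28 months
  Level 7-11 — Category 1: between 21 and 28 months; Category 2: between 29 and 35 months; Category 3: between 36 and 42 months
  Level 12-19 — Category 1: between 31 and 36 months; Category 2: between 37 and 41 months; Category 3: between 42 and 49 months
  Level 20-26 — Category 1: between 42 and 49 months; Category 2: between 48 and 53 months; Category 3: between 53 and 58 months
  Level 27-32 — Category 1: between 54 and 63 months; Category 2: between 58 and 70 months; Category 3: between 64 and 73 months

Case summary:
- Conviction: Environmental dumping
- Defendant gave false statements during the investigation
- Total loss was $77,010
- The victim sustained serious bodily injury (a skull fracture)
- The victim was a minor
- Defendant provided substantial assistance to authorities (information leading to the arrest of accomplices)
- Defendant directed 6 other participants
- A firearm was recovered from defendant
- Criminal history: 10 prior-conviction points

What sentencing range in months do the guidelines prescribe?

37-41 months

Base offense level for environmental dumping: 7.
§1 applies: 7 + 3 = 10.
§2 applies: 10 + 2 = 12.
§3 applies: 12 − 4 = 8.
§4 applies: 8 + 3 = 11.
§5 applies (level before this adjustment is 11 < 18, so +2): 11 + 2 = 13.
§6 applies (level before this adjustment is 13 < 14, so +1): 13 + 1 = 14.
§7 applies: 14 + 4 = 18.
Final offense level: 18.
Criminal history: 10 prior points → Category 2 (5-10).
Level 18 falls in the 12-19 band.
Grid: Level 12-19 × Category 2 = 37-41 months.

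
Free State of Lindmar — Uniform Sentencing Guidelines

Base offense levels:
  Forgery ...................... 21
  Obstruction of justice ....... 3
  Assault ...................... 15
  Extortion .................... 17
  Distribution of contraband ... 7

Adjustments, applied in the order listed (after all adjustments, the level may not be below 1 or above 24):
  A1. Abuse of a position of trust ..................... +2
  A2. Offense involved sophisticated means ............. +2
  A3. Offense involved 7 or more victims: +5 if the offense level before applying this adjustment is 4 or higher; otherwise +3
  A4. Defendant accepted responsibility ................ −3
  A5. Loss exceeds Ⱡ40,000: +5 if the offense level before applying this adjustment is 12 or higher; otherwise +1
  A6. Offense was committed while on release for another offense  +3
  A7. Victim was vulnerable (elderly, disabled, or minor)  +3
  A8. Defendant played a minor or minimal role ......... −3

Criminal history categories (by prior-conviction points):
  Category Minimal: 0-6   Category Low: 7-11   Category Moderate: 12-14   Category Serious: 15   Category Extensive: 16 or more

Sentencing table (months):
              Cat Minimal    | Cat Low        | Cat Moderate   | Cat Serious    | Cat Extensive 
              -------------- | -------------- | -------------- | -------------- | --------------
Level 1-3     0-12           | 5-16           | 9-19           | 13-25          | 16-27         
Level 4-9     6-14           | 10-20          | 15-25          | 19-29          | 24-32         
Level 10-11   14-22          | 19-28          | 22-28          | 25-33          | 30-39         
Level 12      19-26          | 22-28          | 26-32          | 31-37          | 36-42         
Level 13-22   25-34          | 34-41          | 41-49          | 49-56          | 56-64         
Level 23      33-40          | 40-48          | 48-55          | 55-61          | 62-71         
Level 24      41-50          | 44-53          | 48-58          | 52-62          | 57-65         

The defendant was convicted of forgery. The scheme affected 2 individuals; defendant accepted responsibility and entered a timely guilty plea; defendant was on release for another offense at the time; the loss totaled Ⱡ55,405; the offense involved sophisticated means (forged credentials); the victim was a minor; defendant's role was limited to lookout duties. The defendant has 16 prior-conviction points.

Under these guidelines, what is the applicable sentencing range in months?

57-65 months

Base offense level for forgery: 21.
A1 does not apply.
A2 applies: 21 + 2 = 23.
A3 does not apply.
A4 applies: 23 − 3 = 20.
A5 applies (level before this adjustment is 20 ≥ 12, so +5): 20 + 5 = 25.
A6 applies: 25 + 3 = 28.
A7 applies: 28 + 3 = 31.
A8 applies: 31 − 3 = 28.
Level 28 exceeds the maximum of 24; capped at 24.
Final offense level: 24.
Criminal history: 16 prior points → Category Extensive (16+).
Level 24 falls in the 24 band.
Grid: Level 24 × Category Extensive = 57-65 months.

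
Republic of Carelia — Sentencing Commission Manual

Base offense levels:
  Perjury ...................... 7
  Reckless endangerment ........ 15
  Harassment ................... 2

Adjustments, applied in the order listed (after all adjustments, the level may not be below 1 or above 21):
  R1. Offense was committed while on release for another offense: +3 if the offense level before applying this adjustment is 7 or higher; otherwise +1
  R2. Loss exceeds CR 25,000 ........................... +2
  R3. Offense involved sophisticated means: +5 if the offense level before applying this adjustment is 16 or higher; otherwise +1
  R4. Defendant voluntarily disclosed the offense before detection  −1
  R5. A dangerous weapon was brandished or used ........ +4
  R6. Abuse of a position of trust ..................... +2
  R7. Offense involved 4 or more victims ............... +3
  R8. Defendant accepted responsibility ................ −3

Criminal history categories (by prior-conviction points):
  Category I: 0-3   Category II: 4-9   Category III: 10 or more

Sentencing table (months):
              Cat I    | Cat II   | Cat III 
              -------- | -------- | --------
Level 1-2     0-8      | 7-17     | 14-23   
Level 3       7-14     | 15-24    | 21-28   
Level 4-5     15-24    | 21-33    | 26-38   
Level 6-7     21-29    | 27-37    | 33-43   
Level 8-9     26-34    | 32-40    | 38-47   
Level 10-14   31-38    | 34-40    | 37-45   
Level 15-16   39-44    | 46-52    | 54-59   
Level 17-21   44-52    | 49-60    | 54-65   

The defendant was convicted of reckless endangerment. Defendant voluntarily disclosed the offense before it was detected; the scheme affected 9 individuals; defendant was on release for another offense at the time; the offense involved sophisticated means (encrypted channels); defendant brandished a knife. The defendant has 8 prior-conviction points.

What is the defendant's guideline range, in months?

49-60 months

Base offense level for reckless endangerment: 15.
R1 applies (level before this adjustment is 15 ≥ 7, so +3): 15 + 3 = 18.
R2 does not apply.
R3 applies (level before this adjustment is 18 ≥ 16, so +5): 18 + 5 = 23.
R4 applies: 23 − 1 = 22.
R5 applies: 22 + 4 = 26.
R6 does not apply.
R7 applies: 26 + 3 = 29.
Level 29 exceeds the maximum of 21; capped at 21.
Final offense level: 21.
Criminal history: 8 prior points → Category II (4-9).
Level 21 falls in the 17-21 band.
Grid: Level 17-21 × Category II = 49-60 months.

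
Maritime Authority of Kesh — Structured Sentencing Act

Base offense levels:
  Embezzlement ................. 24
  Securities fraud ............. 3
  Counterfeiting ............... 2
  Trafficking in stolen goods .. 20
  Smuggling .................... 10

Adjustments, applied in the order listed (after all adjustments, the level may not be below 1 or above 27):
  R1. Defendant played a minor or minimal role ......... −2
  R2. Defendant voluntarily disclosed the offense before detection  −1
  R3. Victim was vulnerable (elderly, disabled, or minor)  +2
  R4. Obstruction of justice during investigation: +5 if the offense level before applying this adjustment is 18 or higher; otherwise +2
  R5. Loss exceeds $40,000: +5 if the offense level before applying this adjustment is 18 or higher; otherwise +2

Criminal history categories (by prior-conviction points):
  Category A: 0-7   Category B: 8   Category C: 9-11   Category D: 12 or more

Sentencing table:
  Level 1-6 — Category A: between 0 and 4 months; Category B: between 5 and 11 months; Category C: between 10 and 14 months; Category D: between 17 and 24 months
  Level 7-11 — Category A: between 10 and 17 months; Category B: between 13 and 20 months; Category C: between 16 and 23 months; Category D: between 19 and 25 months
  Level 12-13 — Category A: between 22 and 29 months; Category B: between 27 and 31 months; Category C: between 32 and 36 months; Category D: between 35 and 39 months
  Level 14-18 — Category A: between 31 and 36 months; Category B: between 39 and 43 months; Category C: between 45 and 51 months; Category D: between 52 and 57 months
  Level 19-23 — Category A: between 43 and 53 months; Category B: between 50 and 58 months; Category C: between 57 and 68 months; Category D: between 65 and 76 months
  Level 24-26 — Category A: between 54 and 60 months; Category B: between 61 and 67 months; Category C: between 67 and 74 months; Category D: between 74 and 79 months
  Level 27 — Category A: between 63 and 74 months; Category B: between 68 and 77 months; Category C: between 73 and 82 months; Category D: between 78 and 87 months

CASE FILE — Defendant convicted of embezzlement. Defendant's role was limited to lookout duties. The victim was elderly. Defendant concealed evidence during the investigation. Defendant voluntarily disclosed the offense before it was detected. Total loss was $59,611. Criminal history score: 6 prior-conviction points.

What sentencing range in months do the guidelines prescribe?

63-74 months

Base offense level for embezzlement: 24.
R1 applies: 24 − 2 = 22.
R2 applies: 22 − 1 = 21.
R3 applies: 21 + 2 = 23.
R4 applies (level before this adjustment is 23 ≥ 18, so +5): 23 + 5 = 28.
R5 applies (level before this adjustment is 28 ≥ 18, so +5): 28 + 5 = 33.
Level 33 exceeds the maximum of 27; capped at 27.
Final offense level: 27.
Criminal history: 6 prior points → Category A (0-7).
Level 27 falls in the 27 band.
Grid: Level 27 × Category A = 63-74 months.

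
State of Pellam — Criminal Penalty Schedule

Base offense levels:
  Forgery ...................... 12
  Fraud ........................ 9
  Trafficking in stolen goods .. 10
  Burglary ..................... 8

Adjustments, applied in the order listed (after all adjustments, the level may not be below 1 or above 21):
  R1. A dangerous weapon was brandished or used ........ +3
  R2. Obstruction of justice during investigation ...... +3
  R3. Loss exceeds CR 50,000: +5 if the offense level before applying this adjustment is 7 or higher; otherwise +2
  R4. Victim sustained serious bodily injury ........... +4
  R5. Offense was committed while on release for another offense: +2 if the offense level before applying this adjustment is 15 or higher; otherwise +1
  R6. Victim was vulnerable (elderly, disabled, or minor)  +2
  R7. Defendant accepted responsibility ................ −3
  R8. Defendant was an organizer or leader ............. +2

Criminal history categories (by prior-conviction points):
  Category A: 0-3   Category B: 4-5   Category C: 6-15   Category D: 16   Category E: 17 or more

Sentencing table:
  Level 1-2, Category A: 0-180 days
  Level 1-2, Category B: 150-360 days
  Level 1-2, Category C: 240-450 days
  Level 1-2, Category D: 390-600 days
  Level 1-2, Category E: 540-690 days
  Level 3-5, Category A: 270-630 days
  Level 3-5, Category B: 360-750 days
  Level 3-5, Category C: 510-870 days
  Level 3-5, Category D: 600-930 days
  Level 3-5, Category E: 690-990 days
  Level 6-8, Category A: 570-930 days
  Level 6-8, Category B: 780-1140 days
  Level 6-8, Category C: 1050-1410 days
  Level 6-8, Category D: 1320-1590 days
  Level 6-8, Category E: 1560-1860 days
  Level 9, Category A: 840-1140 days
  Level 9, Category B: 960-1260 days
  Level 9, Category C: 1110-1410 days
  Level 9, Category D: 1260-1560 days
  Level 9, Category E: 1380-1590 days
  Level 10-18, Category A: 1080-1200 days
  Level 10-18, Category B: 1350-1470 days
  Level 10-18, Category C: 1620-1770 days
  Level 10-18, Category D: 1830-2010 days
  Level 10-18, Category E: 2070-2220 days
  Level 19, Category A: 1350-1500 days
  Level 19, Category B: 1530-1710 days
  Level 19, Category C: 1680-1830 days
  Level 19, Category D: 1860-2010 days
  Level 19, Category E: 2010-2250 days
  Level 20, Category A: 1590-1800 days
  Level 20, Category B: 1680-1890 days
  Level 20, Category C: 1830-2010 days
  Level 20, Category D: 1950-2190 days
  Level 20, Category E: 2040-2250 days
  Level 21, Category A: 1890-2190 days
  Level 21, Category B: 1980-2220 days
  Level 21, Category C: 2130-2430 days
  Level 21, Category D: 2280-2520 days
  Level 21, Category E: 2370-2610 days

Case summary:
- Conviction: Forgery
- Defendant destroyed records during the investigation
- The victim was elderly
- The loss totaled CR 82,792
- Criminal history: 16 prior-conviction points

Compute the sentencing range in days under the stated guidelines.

Base offense level for forgery: 12.
R2 applies: 12 + 3 = 15.
R3 applies (level before this adjustment is 15 ≥ 7, so +5): 15 + 5 = 20.
R4 does not apply.
R5 does not apply.
R6 applies: 20 + 2 = 22.
R8 does not apply.
Level 22 exceeds the maximum of 21; capped at 21.
Final offense level: 21.
Criminal history: 16 prior points → Category D (16).
Level 21 falls in the 21 band.
Grid: Level 21 × Category D = 2280-2520 days.

2280-2520 days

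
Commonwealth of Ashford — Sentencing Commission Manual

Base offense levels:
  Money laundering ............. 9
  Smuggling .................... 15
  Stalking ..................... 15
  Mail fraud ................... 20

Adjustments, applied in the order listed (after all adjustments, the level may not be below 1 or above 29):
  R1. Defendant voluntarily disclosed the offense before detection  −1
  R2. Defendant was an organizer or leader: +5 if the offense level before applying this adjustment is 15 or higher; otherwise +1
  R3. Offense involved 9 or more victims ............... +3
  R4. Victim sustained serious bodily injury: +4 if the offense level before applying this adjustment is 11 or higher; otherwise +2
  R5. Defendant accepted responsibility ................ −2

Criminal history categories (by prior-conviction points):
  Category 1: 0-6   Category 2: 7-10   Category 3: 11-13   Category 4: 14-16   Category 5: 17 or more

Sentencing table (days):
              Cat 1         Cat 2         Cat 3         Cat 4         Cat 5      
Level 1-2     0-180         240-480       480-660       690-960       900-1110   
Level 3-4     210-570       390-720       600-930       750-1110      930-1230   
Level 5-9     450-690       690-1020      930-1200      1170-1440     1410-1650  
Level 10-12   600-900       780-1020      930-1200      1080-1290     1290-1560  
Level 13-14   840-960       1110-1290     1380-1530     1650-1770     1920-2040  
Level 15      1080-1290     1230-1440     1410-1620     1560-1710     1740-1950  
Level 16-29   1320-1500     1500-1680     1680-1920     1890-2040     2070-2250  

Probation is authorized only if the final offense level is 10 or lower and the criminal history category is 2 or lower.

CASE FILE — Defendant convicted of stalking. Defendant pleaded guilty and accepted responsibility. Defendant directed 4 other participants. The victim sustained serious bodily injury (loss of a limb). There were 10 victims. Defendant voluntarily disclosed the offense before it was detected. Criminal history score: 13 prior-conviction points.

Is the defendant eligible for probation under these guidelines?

No

Base offense level for stalking: 15.
R1 applies: 15 − 1 = 14.
R2 applies (level before this adjustment is 14 < 15, so +1): 14 + 1 = 15.
R3 applies: 15 + 3 = 18.
R4 applies (level before this adjustment is 18 ≥ 11, so +4): 18 + 4 = 22.
R5 applies: 22 − 2 = 20.
Final offense level: 20.
Criminal history: 13 prior points → Category 3 (11-13).
Level 20 falls in the 16-29 band.
Grid: Level 16-29 × Category 3 = 1680-1920 days.
Probation check: level 20 > 10 and category 3 > 2 → not eligible.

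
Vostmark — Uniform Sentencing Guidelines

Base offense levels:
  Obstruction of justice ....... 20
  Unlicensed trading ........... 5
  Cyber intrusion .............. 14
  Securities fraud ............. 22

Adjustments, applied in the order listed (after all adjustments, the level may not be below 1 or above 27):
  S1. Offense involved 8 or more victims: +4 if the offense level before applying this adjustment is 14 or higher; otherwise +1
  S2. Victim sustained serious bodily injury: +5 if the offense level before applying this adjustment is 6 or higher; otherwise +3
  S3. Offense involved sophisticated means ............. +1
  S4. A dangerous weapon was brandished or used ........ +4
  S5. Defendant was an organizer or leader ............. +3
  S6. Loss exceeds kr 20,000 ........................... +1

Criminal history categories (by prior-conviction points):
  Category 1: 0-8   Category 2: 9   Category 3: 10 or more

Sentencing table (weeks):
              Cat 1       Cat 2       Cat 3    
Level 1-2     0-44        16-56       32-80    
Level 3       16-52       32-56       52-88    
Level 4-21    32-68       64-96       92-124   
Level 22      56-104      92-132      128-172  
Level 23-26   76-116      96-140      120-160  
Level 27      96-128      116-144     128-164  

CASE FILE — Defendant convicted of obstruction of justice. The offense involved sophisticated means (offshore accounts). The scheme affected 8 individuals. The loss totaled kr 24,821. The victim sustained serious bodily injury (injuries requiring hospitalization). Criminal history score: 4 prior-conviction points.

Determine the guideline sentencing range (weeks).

Base offense level for obstruction of justice: 20.
S1 applies (level before this adjustment is 20 ≥ 14, so +4): 20 + 4 = 24.
S2 applies (level before this adjustment is 24 ≥ 6, so +5): 24 + 5 = 29.
S3 applies: 29 + 1 = 30.
S4 does not apply.
S5 does not apply.
S6 applies: 30 + 1 = 31.
Level 31 exceeds the maximum of 27; capped at 27.
Final offense level: 27.
Criminal history: 4 prior points → Category 1 (0-8).
Level 27 falls in the 27 band.
Grid: Level 27 × Category 1 = 96-128 weeks.

96-128 weeks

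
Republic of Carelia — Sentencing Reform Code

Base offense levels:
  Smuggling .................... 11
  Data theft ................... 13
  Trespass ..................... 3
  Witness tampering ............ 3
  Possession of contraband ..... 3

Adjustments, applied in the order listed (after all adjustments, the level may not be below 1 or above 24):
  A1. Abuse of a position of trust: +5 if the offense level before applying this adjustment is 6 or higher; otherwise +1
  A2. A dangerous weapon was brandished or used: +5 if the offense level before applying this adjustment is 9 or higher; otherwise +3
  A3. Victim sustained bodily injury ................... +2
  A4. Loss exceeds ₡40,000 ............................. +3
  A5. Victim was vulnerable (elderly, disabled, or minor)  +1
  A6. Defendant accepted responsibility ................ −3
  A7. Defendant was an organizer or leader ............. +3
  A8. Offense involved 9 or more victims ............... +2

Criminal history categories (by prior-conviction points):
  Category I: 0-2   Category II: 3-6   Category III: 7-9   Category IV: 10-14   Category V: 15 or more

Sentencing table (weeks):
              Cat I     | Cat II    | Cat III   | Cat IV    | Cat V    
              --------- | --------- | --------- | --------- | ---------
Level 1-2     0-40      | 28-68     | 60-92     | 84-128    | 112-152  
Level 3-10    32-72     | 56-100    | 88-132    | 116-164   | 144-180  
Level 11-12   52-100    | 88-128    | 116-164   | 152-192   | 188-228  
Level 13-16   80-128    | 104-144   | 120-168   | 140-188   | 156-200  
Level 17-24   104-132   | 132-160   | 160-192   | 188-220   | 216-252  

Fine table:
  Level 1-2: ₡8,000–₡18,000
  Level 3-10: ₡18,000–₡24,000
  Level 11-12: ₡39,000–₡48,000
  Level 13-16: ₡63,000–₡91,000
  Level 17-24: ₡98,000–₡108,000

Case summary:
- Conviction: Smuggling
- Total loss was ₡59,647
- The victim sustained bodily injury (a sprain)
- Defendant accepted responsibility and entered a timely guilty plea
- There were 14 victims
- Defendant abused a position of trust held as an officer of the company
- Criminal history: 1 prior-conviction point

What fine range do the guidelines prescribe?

₡98,000–₡108,000

Base offense level for smuggling: 11.
A1 applies (level before this adjustment is 11 ≥ 6, so +5): 11 + 5 = 16.
A3 applies: 16 + 2 = 18.
A4 applies: 18 + 3 = 21.
A6 applies: 21 − 3 = 18.
A8 applies: 18 + 2 = 20.
Final offense level: 20.
Level 20 falls in the 17-24 band.
Fine table: Level 17-24 → ₡98,000–₡108,000.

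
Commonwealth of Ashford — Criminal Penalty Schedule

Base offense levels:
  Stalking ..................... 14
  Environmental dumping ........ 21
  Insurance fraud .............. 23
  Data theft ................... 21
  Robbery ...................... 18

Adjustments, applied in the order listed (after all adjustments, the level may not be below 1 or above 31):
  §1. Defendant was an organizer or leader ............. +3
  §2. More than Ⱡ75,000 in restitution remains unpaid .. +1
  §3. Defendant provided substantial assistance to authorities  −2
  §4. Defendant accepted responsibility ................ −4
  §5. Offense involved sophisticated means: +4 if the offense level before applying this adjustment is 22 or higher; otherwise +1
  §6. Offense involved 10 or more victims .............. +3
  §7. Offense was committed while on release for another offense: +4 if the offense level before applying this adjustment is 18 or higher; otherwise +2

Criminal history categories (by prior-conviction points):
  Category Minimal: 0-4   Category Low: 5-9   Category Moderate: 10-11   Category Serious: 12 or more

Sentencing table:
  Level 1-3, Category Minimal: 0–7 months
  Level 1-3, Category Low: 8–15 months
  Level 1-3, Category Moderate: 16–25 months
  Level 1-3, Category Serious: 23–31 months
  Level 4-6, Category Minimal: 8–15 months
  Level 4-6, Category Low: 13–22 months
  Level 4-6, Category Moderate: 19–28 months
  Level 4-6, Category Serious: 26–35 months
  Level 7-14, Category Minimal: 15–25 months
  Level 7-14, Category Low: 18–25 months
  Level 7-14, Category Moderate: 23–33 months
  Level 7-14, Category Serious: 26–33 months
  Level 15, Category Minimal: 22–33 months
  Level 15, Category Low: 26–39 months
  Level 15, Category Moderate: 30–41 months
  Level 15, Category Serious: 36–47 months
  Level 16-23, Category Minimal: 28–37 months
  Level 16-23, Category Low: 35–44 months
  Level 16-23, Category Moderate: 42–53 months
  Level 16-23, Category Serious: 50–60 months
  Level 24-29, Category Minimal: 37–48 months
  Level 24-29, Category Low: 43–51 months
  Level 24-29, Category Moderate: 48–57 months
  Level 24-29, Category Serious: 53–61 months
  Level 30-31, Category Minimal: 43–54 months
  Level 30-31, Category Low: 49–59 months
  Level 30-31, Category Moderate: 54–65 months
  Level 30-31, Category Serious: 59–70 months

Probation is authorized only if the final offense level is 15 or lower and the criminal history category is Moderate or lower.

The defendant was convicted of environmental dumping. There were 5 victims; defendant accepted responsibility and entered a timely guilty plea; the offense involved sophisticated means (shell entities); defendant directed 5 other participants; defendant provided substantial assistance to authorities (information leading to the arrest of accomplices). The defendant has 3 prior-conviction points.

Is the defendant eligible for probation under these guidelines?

Base offense level for environmental dumping: 21.
§1 applies: 21 + 3 = 24.
§2 does not apply.
§3 applies: 24 − 2 = 22.
§4 applies: 22 − 4 = 18.
§5 applies (level before this adjustment is 18 < 22, so +1): 18 + 1 = 19.
§7 does not apply.
Final offense level: 19.
Criminal history: 3 prior points → Category Minimal (0-4).
Level 19 falls in the 16-23 band.
Grid: Level 16-23 × Category Minimal = 28-37 months.
Probation check: level 19 > 15 and category Minimal ≤ Moderate → not eligible.

No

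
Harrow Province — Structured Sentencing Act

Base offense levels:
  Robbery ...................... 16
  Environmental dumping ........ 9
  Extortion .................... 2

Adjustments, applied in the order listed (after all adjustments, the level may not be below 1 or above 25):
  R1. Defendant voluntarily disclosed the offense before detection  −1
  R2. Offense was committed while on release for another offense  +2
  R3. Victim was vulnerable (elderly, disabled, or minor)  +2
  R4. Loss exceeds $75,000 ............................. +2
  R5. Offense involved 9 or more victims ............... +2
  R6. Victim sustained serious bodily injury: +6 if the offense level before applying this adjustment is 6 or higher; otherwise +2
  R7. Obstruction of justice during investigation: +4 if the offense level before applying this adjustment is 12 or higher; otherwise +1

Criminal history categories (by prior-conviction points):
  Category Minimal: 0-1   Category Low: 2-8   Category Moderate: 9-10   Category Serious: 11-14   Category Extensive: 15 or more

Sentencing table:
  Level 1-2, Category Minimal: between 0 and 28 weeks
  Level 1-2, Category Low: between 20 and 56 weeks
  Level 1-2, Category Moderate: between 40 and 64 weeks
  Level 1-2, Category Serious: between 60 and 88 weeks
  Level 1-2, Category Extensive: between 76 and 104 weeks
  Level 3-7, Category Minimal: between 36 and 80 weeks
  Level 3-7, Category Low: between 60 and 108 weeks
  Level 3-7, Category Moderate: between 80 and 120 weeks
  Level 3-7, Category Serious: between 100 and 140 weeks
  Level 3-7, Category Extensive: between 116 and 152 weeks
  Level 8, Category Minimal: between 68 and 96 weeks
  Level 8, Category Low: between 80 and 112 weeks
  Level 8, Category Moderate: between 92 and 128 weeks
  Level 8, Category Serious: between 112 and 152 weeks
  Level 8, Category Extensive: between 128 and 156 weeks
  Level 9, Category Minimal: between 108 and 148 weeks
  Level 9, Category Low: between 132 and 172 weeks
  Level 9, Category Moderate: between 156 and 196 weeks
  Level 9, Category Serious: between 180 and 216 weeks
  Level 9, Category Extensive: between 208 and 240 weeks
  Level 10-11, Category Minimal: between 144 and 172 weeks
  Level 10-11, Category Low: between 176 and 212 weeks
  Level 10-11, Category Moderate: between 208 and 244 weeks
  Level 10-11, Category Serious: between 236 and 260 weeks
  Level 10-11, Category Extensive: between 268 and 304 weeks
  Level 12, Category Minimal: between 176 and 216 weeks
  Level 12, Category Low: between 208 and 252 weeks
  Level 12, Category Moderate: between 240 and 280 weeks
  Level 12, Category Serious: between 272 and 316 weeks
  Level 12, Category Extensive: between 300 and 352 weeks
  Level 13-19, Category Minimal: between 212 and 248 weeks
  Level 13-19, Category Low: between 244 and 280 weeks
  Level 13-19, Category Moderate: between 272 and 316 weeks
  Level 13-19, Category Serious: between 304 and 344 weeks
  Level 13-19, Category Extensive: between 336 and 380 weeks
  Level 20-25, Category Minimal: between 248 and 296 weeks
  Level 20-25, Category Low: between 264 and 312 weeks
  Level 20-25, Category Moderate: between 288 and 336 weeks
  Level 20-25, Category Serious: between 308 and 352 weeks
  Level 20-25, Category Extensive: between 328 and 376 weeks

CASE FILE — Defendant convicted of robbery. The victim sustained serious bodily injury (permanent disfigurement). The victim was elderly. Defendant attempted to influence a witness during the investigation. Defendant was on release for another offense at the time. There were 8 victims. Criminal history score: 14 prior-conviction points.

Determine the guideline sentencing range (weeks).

Base offense level for robbery: 16.
R1 does not apply.
R2 applies: 16 + 2 = 18.
R3 applies: 18 + 2 = 20.
R6 applies (level before this adjustment is 20 ≥ 6, so +6): 20 + 6 = 26.
R7 applies (level before this adjustment is 26 ≥ 12, so +4): 26 + 4 = 30.
Level 30 exceeds the maximum of 25; capped at 25.
Final offense level: 25.
Criminal history: 14 prior points → Category Serious (11-14).
Level 25 falls in the 20-25 band.
Grid: Level 20-25 × Category Serious = 308-352 weeks.

308-352 weeks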